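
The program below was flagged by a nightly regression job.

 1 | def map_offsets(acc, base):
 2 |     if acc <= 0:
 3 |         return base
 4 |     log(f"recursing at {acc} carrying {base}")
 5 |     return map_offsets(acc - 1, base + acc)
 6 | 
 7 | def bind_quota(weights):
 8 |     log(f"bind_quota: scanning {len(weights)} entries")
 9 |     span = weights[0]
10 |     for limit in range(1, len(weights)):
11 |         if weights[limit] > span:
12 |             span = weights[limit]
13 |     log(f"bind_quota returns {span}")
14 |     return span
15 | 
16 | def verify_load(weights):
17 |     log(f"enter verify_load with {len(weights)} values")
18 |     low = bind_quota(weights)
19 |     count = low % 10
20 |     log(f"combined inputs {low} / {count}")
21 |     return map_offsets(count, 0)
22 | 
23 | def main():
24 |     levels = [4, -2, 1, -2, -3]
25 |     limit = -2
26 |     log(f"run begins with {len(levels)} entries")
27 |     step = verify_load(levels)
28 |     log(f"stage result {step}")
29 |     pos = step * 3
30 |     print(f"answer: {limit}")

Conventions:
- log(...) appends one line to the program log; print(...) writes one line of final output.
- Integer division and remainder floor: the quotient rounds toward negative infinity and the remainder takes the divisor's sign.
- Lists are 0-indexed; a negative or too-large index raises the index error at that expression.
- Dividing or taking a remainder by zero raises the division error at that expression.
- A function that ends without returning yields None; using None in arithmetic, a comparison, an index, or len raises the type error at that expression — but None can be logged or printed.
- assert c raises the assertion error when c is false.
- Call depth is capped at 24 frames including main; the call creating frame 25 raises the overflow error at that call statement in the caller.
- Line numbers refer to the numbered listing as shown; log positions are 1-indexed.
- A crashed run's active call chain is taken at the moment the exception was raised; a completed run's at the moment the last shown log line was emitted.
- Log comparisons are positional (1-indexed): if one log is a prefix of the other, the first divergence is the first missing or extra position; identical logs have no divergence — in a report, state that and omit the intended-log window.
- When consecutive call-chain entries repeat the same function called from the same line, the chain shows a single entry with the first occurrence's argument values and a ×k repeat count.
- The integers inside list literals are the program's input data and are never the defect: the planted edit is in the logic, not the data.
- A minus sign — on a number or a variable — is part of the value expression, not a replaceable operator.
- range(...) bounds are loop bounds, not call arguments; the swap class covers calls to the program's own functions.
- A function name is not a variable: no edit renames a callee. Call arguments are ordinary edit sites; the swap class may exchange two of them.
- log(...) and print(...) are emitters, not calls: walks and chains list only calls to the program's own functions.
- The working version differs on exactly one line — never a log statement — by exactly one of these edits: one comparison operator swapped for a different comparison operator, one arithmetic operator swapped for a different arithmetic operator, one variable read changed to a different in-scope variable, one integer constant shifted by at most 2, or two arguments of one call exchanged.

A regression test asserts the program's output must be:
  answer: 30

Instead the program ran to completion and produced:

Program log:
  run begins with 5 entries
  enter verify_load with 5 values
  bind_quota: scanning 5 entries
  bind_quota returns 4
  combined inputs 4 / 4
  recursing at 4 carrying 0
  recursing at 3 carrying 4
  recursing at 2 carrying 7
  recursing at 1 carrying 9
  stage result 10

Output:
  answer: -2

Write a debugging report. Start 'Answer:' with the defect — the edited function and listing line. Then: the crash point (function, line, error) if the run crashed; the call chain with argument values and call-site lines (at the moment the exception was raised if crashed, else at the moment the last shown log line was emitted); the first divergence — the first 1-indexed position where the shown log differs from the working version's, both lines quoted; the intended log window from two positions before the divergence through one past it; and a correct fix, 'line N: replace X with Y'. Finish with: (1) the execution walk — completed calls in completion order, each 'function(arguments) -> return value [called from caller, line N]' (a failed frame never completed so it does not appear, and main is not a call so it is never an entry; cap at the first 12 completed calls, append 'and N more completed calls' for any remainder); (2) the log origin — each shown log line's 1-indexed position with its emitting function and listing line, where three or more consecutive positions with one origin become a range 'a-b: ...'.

Answer: the defect is in main at line 30.
Key fact: Every logged value matches the working version; the printed result is what differs.
Call chain: main.
First divergence: none (the log streams are identical).
Execution walk:
  bind_quota([4, -2, 1, -2, -3]) -> 4  [called from verify_load, line 18]
  map_offsets(0, 10) -> 10  [called from map_offsets, line 5]
  map_offsets(1, 9) -> 10  [called from map_offsets, line 5]
  map_offsets(2, 7) -> 10  [called from map_offsets, line 5]
  map_offsets(3, 4) -> 10  [called from map_offsets, line 5]
  map_offsets(4, 0) -> 10  [called from verify_load, line 21]
  verify_load([4, -2, 1, -2, -3]) -> 10  [called from main, line 27]
Log origins:
  1: logged in main at line 26
  2: logged in verify_load at line 17
  3: logged in bind_quota at line 8
  4: logged in bind_quota at line 13
  5: logged in verify_load at line 20
  6-9: logged in map_offsets at line 4
  10: logged in main at line 28
A correct fix: line 30: replace `limit` with `pos`.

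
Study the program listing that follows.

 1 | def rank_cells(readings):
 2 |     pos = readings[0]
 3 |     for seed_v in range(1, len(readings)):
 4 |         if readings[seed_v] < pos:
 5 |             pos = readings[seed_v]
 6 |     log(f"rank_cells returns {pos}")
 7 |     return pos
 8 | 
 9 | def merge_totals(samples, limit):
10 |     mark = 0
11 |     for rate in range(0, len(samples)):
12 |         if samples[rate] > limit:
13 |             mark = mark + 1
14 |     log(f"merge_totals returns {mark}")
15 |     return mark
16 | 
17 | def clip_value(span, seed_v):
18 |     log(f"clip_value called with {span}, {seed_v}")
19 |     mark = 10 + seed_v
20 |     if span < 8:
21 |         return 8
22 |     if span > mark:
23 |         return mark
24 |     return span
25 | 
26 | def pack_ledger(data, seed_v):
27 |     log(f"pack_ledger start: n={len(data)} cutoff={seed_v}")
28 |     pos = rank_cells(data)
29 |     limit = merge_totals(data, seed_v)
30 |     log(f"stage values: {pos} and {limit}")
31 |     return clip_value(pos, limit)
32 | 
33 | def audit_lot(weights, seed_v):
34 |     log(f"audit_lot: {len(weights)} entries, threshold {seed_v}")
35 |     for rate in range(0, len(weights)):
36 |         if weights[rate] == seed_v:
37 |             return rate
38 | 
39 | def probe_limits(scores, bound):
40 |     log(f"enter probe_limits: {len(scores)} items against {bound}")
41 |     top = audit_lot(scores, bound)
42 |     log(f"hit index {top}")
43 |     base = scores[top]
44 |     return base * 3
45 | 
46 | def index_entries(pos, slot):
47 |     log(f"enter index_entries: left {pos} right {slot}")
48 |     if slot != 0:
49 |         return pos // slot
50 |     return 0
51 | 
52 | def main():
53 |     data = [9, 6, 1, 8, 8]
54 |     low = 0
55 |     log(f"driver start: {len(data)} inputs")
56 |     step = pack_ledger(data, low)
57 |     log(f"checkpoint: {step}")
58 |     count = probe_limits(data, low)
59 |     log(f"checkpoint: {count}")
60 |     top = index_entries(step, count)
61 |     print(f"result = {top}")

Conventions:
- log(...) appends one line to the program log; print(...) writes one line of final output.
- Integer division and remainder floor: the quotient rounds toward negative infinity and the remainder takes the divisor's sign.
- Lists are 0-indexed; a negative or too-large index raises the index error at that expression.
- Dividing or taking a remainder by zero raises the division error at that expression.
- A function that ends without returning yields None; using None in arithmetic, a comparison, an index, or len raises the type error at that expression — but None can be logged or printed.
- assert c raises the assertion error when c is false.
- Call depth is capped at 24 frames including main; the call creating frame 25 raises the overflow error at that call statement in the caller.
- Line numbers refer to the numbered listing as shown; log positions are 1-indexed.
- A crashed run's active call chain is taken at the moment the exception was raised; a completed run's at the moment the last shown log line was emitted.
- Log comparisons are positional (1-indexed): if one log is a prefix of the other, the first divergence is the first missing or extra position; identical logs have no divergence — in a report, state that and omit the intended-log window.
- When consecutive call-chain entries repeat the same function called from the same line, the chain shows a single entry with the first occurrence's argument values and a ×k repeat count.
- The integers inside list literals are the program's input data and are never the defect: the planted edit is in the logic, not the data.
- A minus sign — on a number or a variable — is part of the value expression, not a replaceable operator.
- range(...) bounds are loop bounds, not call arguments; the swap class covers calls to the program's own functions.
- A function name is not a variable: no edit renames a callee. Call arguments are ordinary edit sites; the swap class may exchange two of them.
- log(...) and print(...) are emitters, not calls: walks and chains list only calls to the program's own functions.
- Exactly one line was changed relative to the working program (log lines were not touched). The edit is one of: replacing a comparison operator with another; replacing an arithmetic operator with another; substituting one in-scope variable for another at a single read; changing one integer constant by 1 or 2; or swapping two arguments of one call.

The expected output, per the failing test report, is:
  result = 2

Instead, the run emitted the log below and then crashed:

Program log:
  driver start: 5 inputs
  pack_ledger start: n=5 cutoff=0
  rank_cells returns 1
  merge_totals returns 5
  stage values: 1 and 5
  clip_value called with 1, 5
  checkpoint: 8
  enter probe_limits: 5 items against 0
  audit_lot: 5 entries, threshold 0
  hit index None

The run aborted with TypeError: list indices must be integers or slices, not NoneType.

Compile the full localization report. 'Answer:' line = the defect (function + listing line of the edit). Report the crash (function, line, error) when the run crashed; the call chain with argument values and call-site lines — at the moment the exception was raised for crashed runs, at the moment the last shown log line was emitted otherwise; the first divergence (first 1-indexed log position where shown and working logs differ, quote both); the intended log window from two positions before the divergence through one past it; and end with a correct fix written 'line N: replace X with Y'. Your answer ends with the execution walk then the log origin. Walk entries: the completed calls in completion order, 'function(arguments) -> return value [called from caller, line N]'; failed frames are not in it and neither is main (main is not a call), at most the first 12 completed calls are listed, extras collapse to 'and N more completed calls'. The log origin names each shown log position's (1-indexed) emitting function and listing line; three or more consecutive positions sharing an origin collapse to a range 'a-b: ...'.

Answer: the defect is in main at line 54.
The tell: The earliest visible damage is log position 2 — 'pack_ledger start: n=5 cutoff=0' rather than the intended 'pack_ledger start: n=5 cutoff=1'.
Crash: probe_limits, line 43, TypeError.
Call chain: main -> probe_limits([9, 6, 1, 8, 8], 0) (called at line 58).
First divergence: position 2; shown 'pack_ledger start: n=5 cutoff=0' vs intended 'pack_ledger start: n=5 cutoff=1'.
Intended log window:
  1: driver start: 5 inputs
  2: pack_ledger start: n=5 cutoff=1
  3: rank_cells returns 1
Execution walk:
  rank_cells([9, 6, 1, 8, 8]) -> 1  [called from pack_ledger, line 28]
  merge_totals([9, 6, 1, 8, 8], 0) -> 5  [called from pack_ledger, line 29]
  clip_value(1, 5) -> 8  [called from pack_ledger, line 31]
  pack_ledger([9, 6, 1, 8, 8], 0) -> 8  [called from main, line 56]
  audit_lot([9, 6, 1, 8, 8], 0) -> None  [called from probe_limits, line 41]
Origin of each log line:
  1: emitted by main (line 55)
  2: emitted by pack_ledger (line 27)
  3: emitted by rank_cells (line 6)
  4: emitted by merge_totals (line 14)
  5: emitted by pack_ledger (line 30)
  6: emitted by clip_value (line 18)
  7: emitted by main (line 57)
  8: emitted by probe_limits (line 40)
  9: emitted by audit_lot (line 34)
  10: emitted by probe_limits (line 42)
A correct fix: line 54: replace `0` with `1`.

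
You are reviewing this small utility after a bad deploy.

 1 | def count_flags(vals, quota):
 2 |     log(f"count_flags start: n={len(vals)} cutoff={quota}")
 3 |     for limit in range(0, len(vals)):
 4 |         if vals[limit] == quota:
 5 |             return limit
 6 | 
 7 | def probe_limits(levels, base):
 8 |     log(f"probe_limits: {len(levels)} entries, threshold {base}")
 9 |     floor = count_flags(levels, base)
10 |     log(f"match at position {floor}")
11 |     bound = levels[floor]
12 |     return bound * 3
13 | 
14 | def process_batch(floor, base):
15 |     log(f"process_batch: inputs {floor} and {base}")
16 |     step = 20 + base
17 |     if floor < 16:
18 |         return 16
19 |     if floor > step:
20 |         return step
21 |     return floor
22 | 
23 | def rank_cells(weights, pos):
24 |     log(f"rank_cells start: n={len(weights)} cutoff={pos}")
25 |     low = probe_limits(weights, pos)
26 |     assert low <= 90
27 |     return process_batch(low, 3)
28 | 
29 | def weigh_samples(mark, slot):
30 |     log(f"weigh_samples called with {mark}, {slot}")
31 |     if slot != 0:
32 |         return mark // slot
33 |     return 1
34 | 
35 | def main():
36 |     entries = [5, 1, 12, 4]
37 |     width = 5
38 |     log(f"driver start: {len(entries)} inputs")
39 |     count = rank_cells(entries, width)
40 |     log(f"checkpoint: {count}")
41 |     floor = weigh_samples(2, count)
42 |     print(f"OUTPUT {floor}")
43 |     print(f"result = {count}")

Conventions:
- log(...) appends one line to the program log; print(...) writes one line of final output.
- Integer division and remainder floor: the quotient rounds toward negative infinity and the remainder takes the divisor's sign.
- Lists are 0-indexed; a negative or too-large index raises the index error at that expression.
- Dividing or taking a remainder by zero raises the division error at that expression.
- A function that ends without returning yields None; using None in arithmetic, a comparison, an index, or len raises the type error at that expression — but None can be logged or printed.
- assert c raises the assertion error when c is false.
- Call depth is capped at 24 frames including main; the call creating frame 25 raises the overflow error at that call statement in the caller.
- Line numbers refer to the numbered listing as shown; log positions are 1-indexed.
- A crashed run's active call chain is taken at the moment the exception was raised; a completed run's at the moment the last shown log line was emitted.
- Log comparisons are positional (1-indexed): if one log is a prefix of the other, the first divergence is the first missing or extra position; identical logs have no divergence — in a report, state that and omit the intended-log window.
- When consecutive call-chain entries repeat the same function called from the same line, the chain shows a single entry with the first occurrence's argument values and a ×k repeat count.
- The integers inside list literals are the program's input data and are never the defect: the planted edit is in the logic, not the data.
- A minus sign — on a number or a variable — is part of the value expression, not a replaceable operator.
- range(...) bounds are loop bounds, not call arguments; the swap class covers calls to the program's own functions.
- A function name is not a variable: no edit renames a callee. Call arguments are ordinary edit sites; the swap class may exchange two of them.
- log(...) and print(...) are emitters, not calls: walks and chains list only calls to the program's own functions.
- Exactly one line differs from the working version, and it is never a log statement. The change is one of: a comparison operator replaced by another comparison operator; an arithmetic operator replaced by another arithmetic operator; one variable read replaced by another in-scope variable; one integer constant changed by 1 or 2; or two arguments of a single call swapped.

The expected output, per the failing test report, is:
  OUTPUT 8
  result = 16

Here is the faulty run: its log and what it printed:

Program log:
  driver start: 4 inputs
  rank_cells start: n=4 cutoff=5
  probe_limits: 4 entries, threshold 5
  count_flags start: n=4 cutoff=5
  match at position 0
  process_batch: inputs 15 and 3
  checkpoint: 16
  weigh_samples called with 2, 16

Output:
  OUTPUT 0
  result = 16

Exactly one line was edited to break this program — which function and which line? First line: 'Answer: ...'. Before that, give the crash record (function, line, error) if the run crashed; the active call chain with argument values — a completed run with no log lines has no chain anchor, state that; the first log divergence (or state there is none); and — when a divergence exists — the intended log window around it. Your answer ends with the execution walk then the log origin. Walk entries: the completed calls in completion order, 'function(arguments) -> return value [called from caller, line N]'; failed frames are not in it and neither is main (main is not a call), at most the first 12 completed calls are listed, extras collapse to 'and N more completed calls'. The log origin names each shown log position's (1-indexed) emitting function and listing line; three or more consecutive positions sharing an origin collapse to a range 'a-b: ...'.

Answer: the defect is in main at line 41.
Key observation: Position 8 is the first bad log line: 'weigh_samples called with 2, 16' should read 'weigh_samples called with 16, 2'.
Call chain: main -> weigh_samples(2, 16) (called at line 41).
First divergence: position 8 — the shown line 'weigh_samples called with 2, 16' should read 'weigh_samples called with 16, 2'.
Intended log window:
  6: process_batch: inputs 15 and 3
  7: checkpoint: 16
  8: weigh_samples called with 16, 2
Execution walk:
  count_flags([5, 1, 12, 4], 5) -> 0  [called from probe_limits, line 9]
  probe_limits([5, 1, 12, 4], 5) -> 15  [called from rank_cells, line 25]
  process_batch(15, 3) -> 16  [called from rank_cells, line 27]
  rank_cells([5, 1, 12, 4], 5) -> 16  [called from main, line 39]
  weigh_samples(2, 16) -> 0  [called from main, line 41]
Origin of each log line:
  1: logged in main at line 38
  2: logged in rank_cells at line 24
  3: logged in probe_limits at line 8
  4: logged in count_flags at line 2
  5: logged in probe_limits at line 10
  6: logged in process_batch at line 15
  7: logged in main at line 40
  8: logged in weigh_samples at line 30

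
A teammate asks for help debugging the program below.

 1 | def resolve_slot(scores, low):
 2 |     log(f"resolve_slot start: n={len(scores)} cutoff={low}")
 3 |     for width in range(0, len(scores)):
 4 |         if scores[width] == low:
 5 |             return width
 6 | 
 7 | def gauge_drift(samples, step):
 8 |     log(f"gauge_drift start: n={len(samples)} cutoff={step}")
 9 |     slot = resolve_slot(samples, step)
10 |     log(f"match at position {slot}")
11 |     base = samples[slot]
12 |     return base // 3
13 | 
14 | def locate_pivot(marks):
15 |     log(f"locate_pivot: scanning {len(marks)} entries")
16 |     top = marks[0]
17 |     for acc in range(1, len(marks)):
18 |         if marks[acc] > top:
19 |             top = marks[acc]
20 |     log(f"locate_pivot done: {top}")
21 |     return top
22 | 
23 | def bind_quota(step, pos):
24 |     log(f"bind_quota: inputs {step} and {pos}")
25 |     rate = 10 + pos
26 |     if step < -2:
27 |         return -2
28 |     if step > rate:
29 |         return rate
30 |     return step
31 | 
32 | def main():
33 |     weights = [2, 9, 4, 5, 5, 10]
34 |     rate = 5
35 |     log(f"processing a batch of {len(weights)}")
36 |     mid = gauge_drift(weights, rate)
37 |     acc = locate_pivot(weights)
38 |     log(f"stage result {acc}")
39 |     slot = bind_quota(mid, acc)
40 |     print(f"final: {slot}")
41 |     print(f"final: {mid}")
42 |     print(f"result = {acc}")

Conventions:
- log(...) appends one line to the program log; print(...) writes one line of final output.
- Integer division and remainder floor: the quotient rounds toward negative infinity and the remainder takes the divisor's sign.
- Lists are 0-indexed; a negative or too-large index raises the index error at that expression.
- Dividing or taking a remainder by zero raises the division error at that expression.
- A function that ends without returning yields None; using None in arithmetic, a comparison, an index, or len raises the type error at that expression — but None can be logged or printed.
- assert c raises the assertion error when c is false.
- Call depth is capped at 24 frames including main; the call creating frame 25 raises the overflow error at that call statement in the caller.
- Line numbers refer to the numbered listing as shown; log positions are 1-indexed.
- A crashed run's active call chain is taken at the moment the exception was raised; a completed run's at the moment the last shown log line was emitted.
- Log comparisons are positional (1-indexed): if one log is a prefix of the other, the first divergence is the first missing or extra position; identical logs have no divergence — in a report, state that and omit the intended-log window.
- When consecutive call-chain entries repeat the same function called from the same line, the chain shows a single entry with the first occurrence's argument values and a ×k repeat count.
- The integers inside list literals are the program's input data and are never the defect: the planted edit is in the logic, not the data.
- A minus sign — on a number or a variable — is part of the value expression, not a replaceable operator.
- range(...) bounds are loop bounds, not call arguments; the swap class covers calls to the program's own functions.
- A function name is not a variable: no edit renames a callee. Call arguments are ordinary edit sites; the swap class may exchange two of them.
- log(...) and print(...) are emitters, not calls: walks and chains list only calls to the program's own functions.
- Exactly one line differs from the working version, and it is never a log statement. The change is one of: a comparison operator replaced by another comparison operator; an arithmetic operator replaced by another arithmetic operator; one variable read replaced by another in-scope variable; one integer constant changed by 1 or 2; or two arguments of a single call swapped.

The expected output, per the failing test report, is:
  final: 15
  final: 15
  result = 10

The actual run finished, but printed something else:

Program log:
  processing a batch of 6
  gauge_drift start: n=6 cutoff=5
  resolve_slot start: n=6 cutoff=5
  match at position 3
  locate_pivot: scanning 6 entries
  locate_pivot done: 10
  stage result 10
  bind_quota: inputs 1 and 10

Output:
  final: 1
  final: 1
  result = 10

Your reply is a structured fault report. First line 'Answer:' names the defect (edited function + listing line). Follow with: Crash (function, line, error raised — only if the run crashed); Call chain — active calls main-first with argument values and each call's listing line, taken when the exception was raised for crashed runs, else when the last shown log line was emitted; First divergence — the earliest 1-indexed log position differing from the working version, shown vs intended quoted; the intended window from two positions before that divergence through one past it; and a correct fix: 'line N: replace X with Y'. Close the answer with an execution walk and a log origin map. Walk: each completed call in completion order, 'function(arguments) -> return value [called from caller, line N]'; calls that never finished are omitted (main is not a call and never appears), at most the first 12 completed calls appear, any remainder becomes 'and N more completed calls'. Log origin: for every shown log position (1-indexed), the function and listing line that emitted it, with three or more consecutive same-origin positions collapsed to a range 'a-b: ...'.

Answer: the defect is in gauge_drift at line 12.
Core observation: Everything matches until log position 8, which reads 'bind_quota: inputs 1 and 10' in place of 'bind_quota: inputs 15 and 10'.
Call chain: main -> bind_quota(1, 10) (called at line 39).
First divergence: position 8 — shown 'bind_quota: inputs 1 and 10', intended 'bind_quota: inputs 15 and 10'.
Intended log window:
  6: locate_pivot done: 10
  7: stage result 10
  8: bind_quota: inputs 15 and 10
Execution walk:
  resolve_slot([2, 9, 4, 5, 5, 10], 5) -> 3  [called from gauge_drift, line 9]
  gauge_drift([2, 9, 4, 5, 5, 10], 5) -> 1  [called from main, line 36]
  locate_pivot([2, 9, 4, 5, 5, 10]) -> 10  [called from main, line 37]
  bind_quota(1, 10) -> 1  [called from main, line 39]
Log origins:
  1: emitted by main (line 35)
  2: emitted by gauge_drift (line 8)
  3: emitted by resolve_slot (line 2)
  4: emitted by gauge_drift (line 10)
  5: emitted by locate_pivot (line 15)
  6: emitted by locate_pivot (line 20)
  7: emitted by main (line 38)
  8: emitted by bind_quota (line 24)
A correct fix: line 12: replace `//` with `*`.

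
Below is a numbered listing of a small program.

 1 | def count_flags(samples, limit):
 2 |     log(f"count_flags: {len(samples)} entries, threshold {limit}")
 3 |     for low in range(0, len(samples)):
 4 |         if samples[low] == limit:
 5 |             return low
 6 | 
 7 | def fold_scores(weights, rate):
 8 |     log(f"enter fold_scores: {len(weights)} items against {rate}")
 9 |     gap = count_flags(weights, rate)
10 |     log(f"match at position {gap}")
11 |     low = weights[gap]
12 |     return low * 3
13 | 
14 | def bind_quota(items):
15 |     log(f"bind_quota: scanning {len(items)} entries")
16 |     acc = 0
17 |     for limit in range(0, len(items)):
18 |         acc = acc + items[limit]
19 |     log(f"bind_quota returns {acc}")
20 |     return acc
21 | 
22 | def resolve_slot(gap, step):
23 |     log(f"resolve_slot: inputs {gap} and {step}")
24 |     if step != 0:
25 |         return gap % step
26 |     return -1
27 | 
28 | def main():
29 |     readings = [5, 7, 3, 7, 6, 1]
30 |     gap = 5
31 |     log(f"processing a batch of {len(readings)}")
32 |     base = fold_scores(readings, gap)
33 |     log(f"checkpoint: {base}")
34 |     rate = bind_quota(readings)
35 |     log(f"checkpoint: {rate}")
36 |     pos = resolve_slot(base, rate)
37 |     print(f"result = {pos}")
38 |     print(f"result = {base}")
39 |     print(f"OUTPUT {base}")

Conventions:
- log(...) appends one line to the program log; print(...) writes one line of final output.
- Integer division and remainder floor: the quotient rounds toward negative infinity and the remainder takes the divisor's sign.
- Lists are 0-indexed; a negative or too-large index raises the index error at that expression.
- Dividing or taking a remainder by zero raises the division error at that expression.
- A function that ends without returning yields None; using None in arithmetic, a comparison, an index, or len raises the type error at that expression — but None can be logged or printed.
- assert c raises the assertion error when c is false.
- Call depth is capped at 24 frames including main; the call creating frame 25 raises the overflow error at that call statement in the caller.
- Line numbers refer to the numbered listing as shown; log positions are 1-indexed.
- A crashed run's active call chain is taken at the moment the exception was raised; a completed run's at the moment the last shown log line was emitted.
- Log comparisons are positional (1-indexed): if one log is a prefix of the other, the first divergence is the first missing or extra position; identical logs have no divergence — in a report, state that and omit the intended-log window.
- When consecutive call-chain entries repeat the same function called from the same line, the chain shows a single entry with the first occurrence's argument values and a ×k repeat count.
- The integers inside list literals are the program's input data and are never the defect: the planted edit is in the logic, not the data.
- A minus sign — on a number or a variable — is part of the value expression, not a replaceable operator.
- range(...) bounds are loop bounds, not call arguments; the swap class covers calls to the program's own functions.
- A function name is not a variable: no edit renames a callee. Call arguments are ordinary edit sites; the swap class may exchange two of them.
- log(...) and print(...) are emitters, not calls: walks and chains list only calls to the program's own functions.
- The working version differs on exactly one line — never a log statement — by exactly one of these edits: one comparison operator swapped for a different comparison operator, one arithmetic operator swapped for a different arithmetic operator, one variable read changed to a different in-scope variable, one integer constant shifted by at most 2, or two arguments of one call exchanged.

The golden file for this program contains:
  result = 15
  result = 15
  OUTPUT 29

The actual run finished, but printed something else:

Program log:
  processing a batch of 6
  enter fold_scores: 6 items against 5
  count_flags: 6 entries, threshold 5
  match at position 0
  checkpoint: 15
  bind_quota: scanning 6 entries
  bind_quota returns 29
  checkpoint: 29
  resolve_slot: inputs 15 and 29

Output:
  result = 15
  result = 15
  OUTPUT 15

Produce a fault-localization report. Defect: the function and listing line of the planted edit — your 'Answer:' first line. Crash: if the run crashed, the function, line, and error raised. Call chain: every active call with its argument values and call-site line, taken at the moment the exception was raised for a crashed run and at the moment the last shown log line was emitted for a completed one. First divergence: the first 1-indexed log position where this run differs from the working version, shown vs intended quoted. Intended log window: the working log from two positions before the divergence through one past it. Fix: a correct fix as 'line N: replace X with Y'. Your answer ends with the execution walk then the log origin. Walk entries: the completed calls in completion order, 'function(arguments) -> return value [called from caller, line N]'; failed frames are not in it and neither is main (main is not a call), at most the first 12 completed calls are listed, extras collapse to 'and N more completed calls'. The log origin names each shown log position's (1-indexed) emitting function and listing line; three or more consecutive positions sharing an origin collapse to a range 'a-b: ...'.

Answer: the defect is in main at line 39.
Key observation: Every logged value matches the working version; the printed result is what differs.
Call chain: main -> resolve_slot(15, 29) (called at line 36).
First divergence: none; the two logs match at every position.
Execution walk:
  count_flags([5, 7, 3, 7, 6, 1], 5) -> 0  [called from fold_scores, line 9]
  fold_scores([5, 7, 3, 7, 6, 1], 5) -> 15  [called from main, line 32]
  bind_quota([5, 7, 3, 7, 6, 1]) -> 29  [called from main, line 34]
  resolve_slot(15, 29) -> 15  [called from main, line 36]
Log origins:
  1: logged in main at line 31
  2: logged in fold_scores at line 8
  3: logged in count_flags at line 2
  4: logged in fold_scores at line 10
  5: logged in main at line 33
  6: logged in bind_quota at line 15
  7: logged in bind_quota at line 19
  8: logged in main at line 35
  9: logged in resolve_slot at line 23
A correct fix: line 39: replace `base` with `rate`.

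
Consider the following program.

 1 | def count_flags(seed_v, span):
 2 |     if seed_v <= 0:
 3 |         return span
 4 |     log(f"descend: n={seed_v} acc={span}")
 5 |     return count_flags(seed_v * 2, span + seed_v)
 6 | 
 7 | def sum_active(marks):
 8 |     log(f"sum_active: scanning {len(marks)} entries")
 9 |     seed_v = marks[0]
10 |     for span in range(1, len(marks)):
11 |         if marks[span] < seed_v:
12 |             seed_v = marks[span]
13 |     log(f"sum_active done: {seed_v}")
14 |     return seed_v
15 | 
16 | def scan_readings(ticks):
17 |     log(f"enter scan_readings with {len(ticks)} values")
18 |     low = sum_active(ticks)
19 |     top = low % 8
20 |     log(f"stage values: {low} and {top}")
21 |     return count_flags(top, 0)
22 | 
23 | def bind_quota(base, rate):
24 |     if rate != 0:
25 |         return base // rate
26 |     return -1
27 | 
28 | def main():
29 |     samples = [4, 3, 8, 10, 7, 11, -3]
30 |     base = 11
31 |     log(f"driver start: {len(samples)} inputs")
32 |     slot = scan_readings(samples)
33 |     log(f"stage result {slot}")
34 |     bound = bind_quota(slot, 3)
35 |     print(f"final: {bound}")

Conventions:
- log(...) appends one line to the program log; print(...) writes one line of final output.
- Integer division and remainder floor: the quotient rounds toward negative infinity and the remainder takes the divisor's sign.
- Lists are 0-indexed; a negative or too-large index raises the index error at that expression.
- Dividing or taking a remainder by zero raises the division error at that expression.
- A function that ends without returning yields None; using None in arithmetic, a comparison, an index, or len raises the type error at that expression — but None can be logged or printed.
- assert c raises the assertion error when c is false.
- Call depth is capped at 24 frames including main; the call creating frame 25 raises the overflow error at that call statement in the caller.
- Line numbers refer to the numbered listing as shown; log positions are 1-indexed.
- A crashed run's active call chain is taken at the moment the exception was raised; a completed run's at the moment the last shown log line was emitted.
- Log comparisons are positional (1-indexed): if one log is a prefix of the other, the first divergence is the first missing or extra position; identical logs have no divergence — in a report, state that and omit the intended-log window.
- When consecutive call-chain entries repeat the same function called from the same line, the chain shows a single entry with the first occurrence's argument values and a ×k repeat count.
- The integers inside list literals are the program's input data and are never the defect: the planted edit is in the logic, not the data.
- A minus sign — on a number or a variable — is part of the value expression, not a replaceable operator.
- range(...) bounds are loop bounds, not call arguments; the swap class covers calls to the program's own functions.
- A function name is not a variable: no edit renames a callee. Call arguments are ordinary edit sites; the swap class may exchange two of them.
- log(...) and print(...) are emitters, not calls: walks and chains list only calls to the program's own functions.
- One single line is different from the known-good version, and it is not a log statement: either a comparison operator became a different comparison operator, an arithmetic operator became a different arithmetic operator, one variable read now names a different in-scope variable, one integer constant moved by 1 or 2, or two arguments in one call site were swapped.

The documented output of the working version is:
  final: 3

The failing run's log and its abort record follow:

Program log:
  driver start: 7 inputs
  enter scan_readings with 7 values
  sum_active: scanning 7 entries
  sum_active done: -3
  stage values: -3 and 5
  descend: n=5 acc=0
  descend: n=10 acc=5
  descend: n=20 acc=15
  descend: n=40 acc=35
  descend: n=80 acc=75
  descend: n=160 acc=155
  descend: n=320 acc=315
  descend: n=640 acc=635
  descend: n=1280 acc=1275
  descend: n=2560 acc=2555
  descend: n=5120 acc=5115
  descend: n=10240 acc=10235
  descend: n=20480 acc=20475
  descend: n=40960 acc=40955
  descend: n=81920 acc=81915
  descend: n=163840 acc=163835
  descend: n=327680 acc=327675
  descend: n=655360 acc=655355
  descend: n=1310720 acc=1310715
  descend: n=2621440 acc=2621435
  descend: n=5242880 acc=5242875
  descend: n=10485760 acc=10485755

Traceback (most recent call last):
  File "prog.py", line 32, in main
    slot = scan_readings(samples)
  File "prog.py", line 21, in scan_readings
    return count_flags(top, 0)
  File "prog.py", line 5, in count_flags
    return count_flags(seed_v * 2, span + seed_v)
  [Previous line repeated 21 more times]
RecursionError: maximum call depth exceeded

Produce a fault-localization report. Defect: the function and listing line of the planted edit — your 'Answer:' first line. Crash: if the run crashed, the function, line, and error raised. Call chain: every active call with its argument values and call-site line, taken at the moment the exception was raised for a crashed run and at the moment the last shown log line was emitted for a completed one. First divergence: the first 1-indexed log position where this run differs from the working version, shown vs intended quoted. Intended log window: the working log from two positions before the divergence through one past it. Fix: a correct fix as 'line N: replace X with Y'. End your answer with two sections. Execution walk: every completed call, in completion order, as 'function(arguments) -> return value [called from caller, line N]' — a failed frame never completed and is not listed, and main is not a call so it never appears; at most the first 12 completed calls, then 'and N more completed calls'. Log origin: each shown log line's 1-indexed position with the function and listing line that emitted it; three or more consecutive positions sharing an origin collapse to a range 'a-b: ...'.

Answer: the defect is in count_flags at line 5.
The tell: The log first diverges at position 7: the faulty run prints 'descend: n=10 acc=5' where the working version prints 'descend: n=3 acc=5'.
Crash: count_flags, line 5, RecursionError.
Call chain: main -> scan_readings([4, 3, 8, 10, 7, 11, -3]) (called at line 32) -> count_flags(5, 0) (called at line 21) -> count_flags(10, 5) (called at line 5) ×21.
First divergence: at position 7 the run shows 'descend: n=10 acc=5' where the working version logs 'descend: n=3 acc=5'.
Intended log window:
  5: stage values: -3 and 5
  6: descend: n=5 acc=0
  7: descend: n=3 acc=5
  8: descend: n=1 acc=8
Execution walk:
  sum_active([4, 3, 8, 10, 7, 11, -3]) -> -3  [called from scan_readings, line 18]
Log line origins:
  1: from main, line 31
  2: from scan_readings, line 17
  3: from sum_active, line 8
  4: from sum_active, line 13
  5: from scan_readings, line 20
  6-27: from count_flags, line 4
A correct fix: line 5: replace `*` with `-`.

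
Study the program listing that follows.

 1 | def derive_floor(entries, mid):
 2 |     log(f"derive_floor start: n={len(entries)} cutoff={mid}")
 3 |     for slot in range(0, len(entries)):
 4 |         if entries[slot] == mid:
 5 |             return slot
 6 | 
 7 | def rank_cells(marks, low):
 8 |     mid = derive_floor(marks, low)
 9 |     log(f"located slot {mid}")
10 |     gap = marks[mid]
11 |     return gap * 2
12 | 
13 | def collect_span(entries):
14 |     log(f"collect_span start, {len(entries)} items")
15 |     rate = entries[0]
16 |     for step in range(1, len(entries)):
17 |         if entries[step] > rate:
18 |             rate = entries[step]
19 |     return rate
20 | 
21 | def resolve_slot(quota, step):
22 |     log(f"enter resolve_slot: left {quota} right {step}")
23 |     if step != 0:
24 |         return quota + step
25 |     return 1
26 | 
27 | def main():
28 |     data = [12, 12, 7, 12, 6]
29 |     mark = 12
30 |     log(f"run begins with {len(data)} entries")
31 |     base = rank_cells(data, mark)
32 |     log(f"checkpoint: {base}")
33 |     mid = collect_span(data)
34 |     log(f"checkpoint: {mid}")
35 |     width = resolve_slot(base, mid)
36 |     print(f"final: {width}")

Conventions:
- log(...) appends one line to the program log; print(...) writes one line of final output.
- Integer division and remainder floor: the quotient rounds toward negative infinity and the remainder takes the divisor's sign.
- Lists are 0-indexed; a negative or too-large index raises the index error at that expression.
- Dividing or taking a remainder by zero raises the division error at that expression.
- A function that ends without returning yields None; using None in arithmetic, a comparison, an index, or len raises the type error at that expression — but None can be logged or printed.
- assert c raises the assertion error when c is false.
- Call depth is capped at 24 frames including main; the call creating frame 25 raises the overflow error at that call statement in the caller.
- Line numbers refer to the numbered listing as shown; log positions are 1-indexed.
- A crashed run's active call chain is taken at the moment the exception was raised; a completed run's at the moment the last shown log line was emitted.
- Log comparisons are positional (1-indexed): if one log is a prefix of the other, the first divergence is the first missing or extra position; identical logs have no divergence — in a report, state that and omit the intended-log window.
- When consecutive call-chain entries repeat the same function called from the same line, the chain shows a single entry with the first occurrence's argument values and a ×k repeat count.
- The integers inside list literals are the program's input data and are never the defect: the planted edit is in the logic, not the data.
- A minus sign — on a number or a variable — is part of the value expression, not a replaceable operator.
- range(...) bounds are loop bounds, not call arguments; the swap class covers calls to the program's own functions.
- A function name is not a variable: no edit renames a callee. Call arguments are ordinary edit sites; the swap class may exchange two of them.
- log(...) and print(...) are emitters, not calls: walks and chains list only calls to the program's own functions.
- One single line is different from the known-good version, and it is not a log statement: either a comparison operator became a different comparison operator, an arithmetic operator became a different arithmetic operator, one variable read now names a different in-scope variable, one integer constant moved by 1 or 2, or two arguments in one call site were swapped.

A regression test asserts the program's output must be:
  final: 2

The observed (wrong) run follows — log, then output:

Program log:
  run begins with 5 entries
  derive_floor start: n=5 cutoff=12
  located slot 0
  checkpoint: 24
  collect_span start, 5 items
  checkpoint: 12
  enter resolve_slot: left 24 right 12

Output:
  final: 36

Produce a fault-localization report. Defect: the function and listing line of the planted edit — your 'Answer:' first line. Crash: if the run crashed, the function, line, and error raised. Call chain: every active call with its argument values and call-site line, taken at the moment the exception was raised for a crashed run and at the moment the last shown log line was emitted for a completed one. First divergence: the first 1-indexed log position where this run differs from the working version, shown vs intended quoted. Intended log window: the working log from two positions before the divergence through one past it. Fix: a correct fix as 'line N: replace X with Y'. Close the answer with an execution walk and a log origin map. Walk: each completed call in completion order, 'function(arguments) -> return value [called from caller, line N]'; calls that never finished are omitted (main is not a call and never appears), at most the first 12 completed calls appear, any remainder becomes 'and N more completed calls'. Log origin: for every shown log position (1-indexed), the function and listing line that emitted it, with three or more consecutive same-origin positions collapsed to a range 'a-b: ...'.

Answer: the defect is in resolve_slot at line 24.
Key observation: Every logged value matches the working version; the printed result is what differs.
Call chain: main -> resolve_slot(24, 12) (called at line 35).
First divergence: there is none — every log position agrees.
Execution walk:
  derive_floor([12, 12, 7, 12, 6], 12) -> 0  [called from rank_cells, line 8]
  rank_cells([12, 12, 7, 12, 6], 12) -> 24  [called from main, line 31]
  collect_span([12, 12, 7, 12, 6]) -> 12  [called from main, line 33]
  resolve_slot(24, 12) -> 36  [called from main, line 35]
Log line origins:
  1: logged in main at line 30
  2: logged in derive_floor at line 2
  3: logged in rank_cells at line 9
  4: logged in main at line 32
  5: logged in collect_span at line 14
  6: logged in main at line 34
  7: logged in resolve_slot at line 22
A correct fix: line 24: replace `+` with `//`.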